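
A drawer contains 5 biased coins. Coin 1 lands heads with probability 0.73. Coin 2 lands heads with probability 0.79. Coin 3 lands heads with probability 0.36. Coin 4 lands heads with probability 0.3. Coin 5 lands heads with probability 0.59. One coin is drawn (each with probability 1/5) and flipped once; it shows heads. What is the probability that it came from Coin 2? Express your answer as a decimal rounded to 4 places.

P(heads|C1) = 0.73; P(heads|C2) = 0.79; P(heads|C3) = 0.36; P(heads|C4) = 0.3; P(heads|C5) = 0.59.
Prior × likelihood for each source: 0.2·0.73=0.1460, 0.2·0.79=0.1580, 0.2·0.36=0.07200, 0.2·0.3=0.06000, 0.2·0.59=0.1180. Summing gives P(heads) = 0.55400.
P(Coin 2 | heads) = 0.1580 / 0.55400 = 0.2852.

Posterior probability ≈ 0.2852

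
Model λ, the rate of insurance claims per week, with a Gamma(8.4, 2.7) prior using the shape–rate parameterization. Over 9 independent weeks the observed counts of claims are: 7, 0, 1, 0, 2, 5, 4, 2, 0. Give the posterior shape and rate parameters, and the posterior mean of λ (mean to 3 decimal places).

Total count ∑xᵢ = 21 over n = 9 weeks.
Gamma is conjugate to the Poisson likelihood: posterior is Gamma(shape = 8.4+21 = 29.4, rate = 2.7+9 = 11.7).
E[λ | data] = 29.4/11.7 = 2.513.

Posterior: Gamma(shape=29.4, rate=11.7); mean ≈ 2.513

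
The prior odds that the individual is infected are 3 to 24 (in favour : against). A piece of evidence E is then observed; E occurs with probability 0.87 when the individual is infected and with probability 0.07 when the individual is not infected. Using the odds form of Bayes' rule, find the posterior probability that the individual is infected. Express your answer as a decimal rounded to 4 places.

Posterior probability ≈ 0.6084

Prior odds = 3/24 = 0.12500. In log-odds, ln(0.12500) = -2.0794.
Add log likelihood ratio: ln(12.429) = 2.5200.
Posterior log-odds = 0.44056, so posterior odds = exp(0.44056) = 1.5536. Converting, P(H|E) = 1.5536/2.5536 = 0.6084.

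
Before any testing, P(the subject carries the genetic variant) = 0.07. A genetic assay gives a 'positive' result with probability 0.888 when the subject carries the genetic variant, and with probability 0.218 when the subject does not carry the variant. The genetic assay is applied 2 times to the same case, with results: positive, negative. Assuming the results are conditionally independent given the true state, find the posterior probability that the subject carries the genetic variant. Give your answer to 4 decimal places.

Let H be the event that the subject carries the genetic variant; start with P(H) = 0.07. P('positive'|H) = 0.888, P('positive'|¬H) = 0.218.
Update on result 1 ('positive'): P(H) ← 0.888·0.0700 / (0.888·0.0700 + 0.218·0.9300) = 0.062160/0.26490 = 0.2347.
Update on result 2 ('negative'): P(H) ← 0.112·0.2347 / (0.112·0.2347 + 0.782·0.7653) = 0.026281/0.62478 = 0.0421.

Posterior P(H) ≈ 0.0421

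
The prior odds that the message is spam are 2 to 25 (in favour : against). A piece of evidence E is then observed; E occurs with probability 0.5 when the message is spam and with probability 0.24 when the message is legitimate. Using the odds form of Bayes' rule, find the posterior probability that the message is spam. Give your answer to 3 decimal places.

Posterior probability ≈ 0.143

Prior odds = 2/25 = 0.080000.
Likelihood ratio for E = 0.5/0.24 = 2.0833.
Posterior odds = prior odds × LR = 0.16667.
Posterior probability = odds/(1+odds) = 0.16667/1.1667 = 0.143.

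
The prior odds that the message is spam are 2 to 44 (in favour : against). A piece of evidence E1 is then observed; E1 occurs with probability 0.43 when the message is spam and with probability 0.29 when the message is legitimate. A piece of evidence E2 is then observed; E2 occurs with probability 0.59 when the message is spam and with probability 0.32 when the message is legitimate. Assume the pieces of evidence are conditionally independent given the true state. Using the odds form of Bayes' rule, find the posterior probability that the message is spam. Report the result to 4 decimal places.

Posterior probability ≈ 0.1105

Prior odds = 2/44 = 0.045455. In log-odds, ln(0.045455) = -3.0910.
Add log likelihood ratios: ln(1.4828) + ln(1.8437) = 1.0057.
Posterior log-odds = -2.0853, so posterior odds = exp(-2.0853) = 0.12427. Converting, P(H|E) = 0.12427/1.1243 = 0.1105.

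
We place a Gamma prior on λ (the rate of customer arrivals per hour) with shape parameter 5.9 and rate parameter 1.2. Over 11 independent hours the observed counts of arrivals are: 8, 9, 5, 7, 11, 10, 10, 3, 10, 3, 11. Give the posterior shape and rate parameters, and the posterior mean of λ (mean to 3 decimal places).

Total count ∑xᵢ = 87 over n = 11 hours.
Gamma is conjugate to the Poisson likelihood: posterior is Gamma(shape = 5.9+87 = 92.9, rate = 1.2+11 = 12.2).
E[λ | data] = 92.9/12.2 = 7.615.

Posterior: Gamma(shape=92.9, rate=12.2); mean ≈ 7.615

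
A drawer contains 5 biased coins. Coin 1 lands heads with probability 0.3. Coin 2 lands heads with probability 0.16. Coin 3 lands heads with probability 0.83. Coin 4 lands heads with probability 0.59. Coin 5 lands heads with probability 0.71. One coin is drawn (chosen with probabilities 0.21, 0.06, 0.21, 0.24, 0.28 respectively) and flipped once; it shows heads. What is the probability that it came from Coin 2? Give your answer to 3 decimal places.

Tabulate prior·likelihood by source: [1] prior 0.21, lik 0.3, product 0.06300; [2] prior 0.06, lik 0.16, product 0.009600; [3] prior 0.21, lik 0.83, product 0.1743; [4] prior 0.24, lik 0.59, product 0.1416; [5] prior 0.28, lik 0.71, product 0.1988.
Normalizing constant = 0.58730; the posterior for Coin 2 is its product over the sum, 0.009600/0.58730 = 0.016.

Posterior probability ≈ 0.016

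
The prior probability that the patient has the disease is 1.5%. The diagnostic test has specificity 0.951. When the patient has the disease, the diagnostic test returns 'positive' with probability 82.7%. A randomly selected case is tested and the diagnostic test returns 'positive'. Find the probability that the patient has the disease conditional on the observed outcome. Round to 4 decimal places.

P(H | E) ≈ 0.2045

Let H be the event that the patient has the disease. P(H) = 0.015, so P(¬H) = 0.985. With E the 'positive' result, P(E|H) = 0.827 and P(E|¬H) = 0.049.
P(E) = 0.827·0.015 + 0.049·0.985 = 0.012405 + 0.048265 = 0.060670.
By Bayes' theorem, P(H|E) = 0.012405 / 0.060670 = 0.2045.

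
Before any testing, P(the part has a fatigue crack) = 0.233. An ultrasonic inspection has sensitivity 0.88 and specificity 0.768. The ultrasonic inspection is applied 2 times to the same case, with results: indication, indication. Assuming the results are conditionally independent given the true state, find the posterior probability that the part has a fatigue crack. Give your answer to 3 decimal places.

Posterior P(H) ≈ 0.814

With H the event that the part has a fatigue crack, the joint likelihood of the observed sequence is P(data|H) = 0.88·0.88 = 0.77440 and P(data|¬H) = 0.232·0.232 = 0.053824.
Bayes: P(H|data) = 0.233·0.77440 / (0.233·0.77440 + 0.767·0.053824) = 0.18044/0.22172 = 0.8138.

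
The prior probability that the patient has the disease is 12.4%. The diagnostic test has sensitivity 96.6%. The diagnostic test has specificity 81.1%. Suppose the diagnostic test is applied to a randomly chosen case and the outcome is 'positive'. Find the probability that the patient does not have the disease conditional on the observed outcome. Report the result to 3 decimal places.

Write H for 'the patient has the disease'. Prior odds H:¬H = 0.124/0.876 = 0.14155. For the 'positive' outcome, the likelihood ratio is 0.966/0.189 = 5.1111.
Posterior odds = 0.14155 × 5.1111 = 0.72349, so P(H|E) = 0.72349/(1+0.72349) = 0.420. Then P(¬H|E) = 1 − 0.420 = 0.580.

P(¬H | E) ≈ 0.580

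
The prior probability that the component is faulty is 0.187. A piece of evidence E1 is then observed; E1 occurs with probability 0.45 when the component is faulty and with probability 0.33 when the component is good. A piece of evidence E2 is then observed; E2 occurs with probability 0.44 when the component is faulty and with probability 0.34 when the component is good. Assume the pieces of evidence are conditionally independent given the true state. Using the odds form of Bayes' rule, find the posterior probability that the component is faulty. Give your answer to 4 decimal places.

Prior odds = 0.187/(1−0.187) = 0.23001.
Likelihood ratio for E1 = 0.45/0.33 = 1.3636.
Likelihood ratio for E2 = 0.44/0.34 = 1.2941.
Posterior odds = prior odds × LR₁ × LR₂ = 0.40590.
Posterior probability = odds/(1+odds) = 0.40590/1.4059 = 0.2887.

Posterior probability ≈ 0.2887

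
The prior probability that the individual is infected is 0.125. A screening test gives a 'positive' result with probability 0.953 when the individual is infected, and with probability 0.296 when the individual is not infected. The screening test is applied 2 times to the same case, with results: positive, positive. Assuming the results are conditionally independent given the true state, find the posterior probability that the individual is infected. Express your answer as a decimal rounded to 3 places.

Posterior P(H) ≈ 0.597

Let H be the event that the individual is infected; start with P(H) = 0.125. P('positive'|H) = 0.953, P('positive'|¬H) = 0.296.
Update on result 1 ('positive'): P(H) ← 0.953·0.1250 / (0.953·0.1250 + 0.296·0.8750) = 0.11912/0.37812 = 0.3150.
Update on result 2 ('positive'): P(H) ← 0.953·0.3150 / (0.953·0.3150 + 0.296·0.6850) = 0.30023/0.50298 = 0.5969.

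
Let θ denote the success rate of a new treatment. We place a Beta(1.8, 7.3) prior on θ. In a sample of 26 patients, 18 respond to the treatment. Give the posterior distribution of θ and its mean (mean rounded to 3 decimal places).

The binomial likelihood is conjugate to the Beta prior: with 18 successes and 8 failures, the posterior is Beta(1.8+18, 7.3+8) = Beta(19.8, 15.3).
E[θ | data] = 19.8/(19.8+15.3) = 0.564.

Posterior: Beta(19.8, 15.3); mean ≈ 0.564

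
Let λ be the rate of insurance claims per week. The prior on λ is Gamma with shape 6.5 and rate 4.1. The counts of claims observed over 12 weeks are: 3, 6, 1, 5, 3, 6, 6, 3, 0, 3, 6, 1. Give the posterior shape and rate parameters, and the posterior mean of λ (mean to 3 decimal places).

Posterior: Gamma(shape=49.5, rate=16.1); mean ≈ 3.075

Total count ∑xᵢ = 43 over n = 12 weeks.
Gamma is conjugate to the Poisson likelihood: posterior is Gamma(shape = 6.5+43 = 49.5, rate = 4.1+12 = 16.1).
E[λ | data] = 49.5/16.1 = 3.075.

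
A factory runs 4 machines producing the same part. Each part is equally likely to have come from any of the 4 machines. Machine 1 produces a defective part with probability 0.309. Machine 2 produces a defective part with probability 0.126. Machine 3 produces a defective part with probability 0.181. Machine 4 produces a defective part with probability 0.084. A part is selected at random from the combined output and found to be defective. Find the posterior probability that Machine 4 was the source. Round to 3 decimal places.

Posterior probability ≈ 0.120

P(defective|M1) = 0.309; P(defective|M2) = 0.126; P(defective|M3) = 0.181; P(defective|M4) = 0.084.
Prior × likelihood for each source: 0.25·0.309=0.07725, 0.25·0.126=0.03150, 0.25·0.181=0.04525, 0.25·0.084=0.02100. Summing gives P(defective) = 0.17500.
P(Machine 4 | defective) = 0.02100 / 0.17500 = 0.120.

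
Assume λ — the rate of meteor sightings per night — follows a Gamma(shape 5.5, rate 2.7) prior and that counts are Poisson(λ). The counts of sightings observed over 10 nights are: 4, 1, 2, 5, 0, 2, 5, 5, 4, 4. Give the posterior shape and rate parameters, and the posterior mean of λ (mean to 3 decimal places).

Posterior: Gamma(shape=37.5, rate=12.7); mean ≈ 2.953

The Poisson likelihood adds the total count to the shape and the number of exposure periods to the rate. Here ∑xᵢ = 32 and n = 10, so shape 5.5→37.5 and rate 2.7→12.7.
Posterior mean = shape/rate = 37.5/12.7 = 2.953.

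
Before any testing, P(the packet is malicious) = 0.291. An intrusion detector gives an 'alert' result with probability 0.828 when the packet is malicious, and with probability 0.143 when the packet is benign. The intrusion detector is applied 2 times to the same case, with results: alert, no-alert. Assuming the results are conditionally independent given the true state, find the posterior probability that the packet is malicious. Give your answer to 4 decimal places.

With H the event that the packet is malicious, the joint likelihood of the observed sequence is P(data|H) = 0.828·0.172 = 0.14242 and P(data|¬H) = 0.143·0.857 = 0.12255.
Bayes: P(H|data) = 0.291·0.14242 / (0.291·0.14242 + 0.709·0.12255) = 0.041443/0.12833 = 0.3229.

Posterior P(H) ≈ 0.3229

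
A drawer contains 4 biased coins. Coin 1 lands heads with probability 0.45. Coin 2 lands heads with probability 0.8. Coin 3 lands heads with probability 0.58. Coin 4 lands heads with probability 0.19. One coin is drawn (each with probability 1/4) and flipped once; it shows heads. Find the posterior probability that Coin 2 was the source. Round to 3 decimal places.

P(heads|C1) = 0.45; P(heads|C2) = 0.8; P(heads|C3) = 0.58; P(heads|C4) = 0.19.
Prior × likelihood for each source: 0.25·0.45=0.1125, 0.25·0.8=0.2000, 0.25·0.58=0.1450, 0.25·0.19=0.04750. Summing gives P(heads) = 0.50500.
P(Coin 2 | heads) = 0.2000 / 0.50500 = 0.396.

Posterior probability ≈ 0.396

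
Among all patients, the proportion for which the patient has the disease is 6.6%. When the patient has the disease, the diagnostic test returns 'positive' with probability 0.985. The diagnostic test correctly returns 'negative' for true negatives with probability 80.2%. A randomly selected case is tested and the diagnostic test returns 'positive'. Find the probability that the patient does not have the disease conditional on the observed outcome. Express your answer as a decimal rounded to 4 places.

P(¬H | E) ≈ 0.7399

Write H for 'the patient has the disease'. Prior odds H:¬H = 0.066/0.934 = 0.070664. For the 'positive' outcome, the likelihood ratio is 0.985/0.198 = 4.9747.
Posterior odds = 0.070664 × 4.9747 = 0.35153, so P(H|E) = 0.35153/(1+0.35153) = 0.2601. Then P(¬H|E) = 1 − 0.2601 = 0.7399.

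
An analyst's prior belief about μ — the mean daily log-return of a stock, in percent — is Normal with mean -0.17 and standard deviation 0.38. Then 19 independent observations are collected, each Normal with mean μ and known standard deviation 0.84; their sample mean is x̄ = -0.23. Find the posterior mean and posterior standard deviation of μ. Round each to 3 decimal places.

Prior precision 1/τ₀² = 1/0.38² = 6.92521; data precision n/σ² = 19/0.84² = 26.9274.
Posterior precision = 6.92521 + 26.9274 = 33.8526, giving posterior SD = 1/√33.8526 = 0.172.
Posterior mean = (6.92521·-0.17 + 26.9274·-0.23) / 33.8526 = -0.218.

Posterior mean ≈ -0.218; posterior SD ≈ 0.172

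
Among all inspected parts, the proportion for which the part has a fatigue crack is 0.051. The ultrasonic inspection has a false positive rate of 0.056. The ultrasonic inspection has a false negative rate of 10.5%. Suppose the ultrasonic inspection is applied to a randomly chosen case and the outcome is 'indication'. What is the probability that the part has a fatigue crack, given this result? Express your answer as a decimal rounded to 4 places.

Let H be the event that the part has a fatigue crack. P(H) = 0.051, so P(¬H) = 0.949. With E the 'indication' result, P(E|H) = 0.895 and P(E|¬H) = 0.056.
P(E) = 0.895·0.051 + 0.056·0.949 = 0.045645 + 0.053144 = 0.098789.
By Bayes' theorem, P(H|E) = 0.045645 / 0.098789 = 0.4620.

P(H | E) ≈ 0.4620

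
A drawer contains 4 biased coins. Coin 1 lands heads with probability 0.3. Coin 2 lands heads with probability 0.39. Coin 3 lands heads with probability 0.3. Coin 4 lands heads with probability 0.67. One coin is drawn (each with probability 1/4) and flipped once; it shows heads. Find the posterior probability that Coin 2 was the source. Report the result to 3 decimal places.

P(heads|C1) = 0.3; P(heads|C2) = 0.39; P(heads|C3) = 0.3; P(heads|C4) = 0.67.
Prior × likelihood for each source: 0.25·0.3=0.07500, 0.25·0.39=0.09750, 0.25·0.3=0.07500, 0.25·0.67=0.1675. Summing gives P(heads) = 0.41500.
P(Coin 2 | heads) = 0.09750 / 0.41500 = 0.235.

Posterior probability ≈ 0.235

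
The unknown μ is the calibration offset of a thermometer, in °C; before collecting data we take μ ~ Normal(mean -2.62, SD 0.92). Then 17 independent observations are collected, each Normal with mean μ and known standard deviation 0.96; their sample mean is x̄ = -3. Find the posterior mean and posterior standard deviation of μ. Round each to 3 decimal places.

Posterior mean ≈ -2.977; posterior SD ≈ 0.226

With known σ, the Normal prior is conjugate. Weight on the data is w = (n/σ²)/(n/σ² + 1/τ₀²) = 18.4462/(18.4462+1.18147) = 0.93981.
Posterior mean = w·x̄ + (1−w)·μ₀ = 0.93981·-3 + 0.060194·-2.62 = -2.977. Posterior variance = 1/(18.4462+1.18147) = 0.0509485, so SD = 0.226.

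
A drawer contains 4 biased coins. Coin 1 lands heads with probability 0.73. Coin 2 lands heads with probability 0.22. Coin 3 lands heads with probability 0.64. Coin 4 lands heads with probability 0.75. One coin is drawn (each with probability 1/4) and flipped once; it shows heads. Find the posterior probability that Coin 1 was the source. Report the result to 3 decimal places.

Posterior probability ≈ 0.312

P(heads|C1) = 0.73; P(heads|C2) = 0.22; P(heads|C3) = 0.64; P(heads|C4) = 0.75.
Prior × likelihood for each source: 0.25·0.73=0.1825, 0.25·0.22=0.05500, 0.25·0.64=0.1600, 0.25·0.75=0.1875. Summing gives P(heads) = 0.58500.
P(Coin 1 | heads) = 0.1825 / 0.58500 = 0.312.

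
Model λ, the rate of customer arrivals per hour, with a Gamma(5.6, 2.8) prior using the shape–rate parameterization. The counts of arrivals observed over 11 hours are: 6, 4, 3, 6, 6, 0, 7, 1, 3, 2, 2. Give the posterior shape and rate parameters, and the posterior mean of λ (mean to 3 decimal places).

The Poisson likelihood adds the total count to the shape and the number of exposure periods to the rate. Here ∑xᵢ = 40 and n = 11, so shape 5.6→45.6 and rate 2.8→13.8.
E[λ | data] = 45.6/13.8 = 3.304.

Posterior: Gamma(shape=45.6, rate=13.8); mean ≈ 3.304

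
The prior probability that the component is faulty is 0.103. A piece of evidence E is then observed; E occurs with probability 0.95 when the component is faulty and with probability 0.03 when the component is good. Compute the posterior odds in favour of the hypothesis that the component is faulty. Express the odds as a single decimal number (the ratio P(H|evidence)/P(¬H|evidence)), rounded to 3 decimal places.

Posterior odds ≈ 3.636

Prior odds = 0.103/(1−0.103) = 0.11483.
Likelihood ratio for E = 0.95/0.03 = 31.667.
Posterior odds = prior odds × LR = 3.6362.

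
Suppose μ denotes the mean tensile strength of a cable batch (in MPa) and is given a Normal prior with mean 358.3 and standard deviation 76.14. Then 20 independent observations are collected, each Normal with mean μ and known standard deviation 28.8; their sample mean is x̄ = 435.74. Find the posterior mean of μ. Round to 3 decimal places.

Posterior mean ≈ 435.190

Prior precision 1/τ₀² = 1/76.14² = 0.00017249; data precision n/σ² = 20/28.8² = 0.0241127.
Posterior precision = 0.00017249 + 0.0241127 = 0.0242851.
Posterior mean = (0.00017249·358.3 + 0.0241127·435.74) / 0.0242851 = 435.190.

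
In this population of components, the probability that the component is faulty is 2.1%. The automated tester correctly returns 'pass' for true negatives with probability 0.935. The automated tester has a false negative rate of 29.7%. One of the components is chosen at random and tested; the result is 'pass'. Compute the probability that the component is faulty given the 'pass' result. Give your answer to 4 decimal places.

P(H | E) ≈ 0.0068

Let H be the event that the component is faulty. P(H) = 0.021, so P(¬H) = 0.979. With E the 'pass' result, P(E|H) = 0.297 and P(E|¬H) = 0.935.
P(E) = 0.297·0.021 + 0.935·0.979 = 0.0062370 + 0.91536 = 0.92160.
By Bayes' theorem, P(H|E) = 0.0062370 / 0.92160 = 0.0068.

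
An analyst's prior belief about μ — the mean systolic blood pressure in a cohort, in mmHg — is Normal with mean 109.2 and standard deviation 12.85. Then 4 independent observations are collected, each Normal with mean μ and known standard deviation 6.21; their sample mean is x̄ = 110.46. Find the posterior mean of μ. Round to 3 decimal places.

Posterior mean ≈ 110.390

Prior precision 1/τ₀² = 1/12.85² = 0.00605611; data precision n/σ² = 4/6.21² = 0.103723.
Posterior precision = 0.00605611 + 0.103723 = 0.109780.
Posterior mean = (0.00605611·109.2 + 0.103723·110.46) / 0.109780 = 110.390.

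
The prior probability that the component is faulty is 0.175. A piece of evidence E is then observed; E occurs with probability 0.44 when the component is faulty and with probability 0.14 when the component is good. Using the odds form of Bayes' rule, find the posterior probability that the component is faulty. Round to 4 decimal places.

Prior odds = 0.175/(1−0.175) = 0.21212.
Likelihood ratio for E = 0.44/0.14 = 3.1429.
Posterior odds = prior odds × LR = 0.66667.
Posterior probability = odds/(1+odds) = 0.66667/1.6667 = 0.4000.

Posterior probability ≈ 0.4000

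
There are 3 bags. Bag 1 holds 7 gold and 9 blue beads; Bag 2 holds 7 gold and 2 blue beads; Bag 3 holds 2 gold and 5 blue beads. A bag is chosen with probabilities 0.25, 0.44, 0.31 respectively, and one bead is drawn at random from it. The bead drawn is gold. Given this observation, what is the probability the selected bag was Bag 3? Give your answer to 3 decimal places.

Posterior probability ≈ 0.164

P(gold|Bag 1) = 0.4375; P(gold|Bag 2) = 0.7778; P(gold|Bag 3) = 0.2857.
Prior × likelihood for each source: 0.25·0.4375=0.1094, 0.44·0.7778=0.3422, 0.31·0.2857=0.08857. Summing gives P(gold) = 0.54017.
P(Bag 3 | gold) = 0.08857 / 0.54017 = 0.164.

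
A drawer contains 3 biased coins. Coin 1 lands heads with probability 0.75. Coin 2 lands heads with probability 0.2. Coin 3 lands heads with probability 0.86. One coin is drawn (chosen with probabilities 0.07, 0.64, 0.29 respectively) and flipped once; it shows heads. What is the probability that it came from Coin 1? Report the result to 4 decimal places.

P(heads|C1) = 0.75; P(heads|C2) = 0.2; P(heads|C3) = 0.86.
Prior × likelihood for each source: 0.07·0.75=0.05250, 0.64·0.2=0.1280, 0.29·0.86=0.2494. Summing gives P(heads) = 0.42990.
P(Coin 1 | heads) = 0.05250 / 0.42990 = 0.1221.

Posterior probability ≈ 0.1221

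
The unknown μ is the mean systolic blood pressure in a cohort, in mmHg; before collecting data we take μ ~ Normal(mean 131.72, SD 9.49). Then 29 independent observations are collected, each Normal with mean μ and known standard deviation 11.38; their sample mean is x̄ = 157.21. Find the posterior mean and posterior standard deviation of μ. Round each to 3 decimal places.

Posterior mean ≈ 156.006; posterior SD ≈ 2.063

With known σ, the Normal prior is conjugate. Weight on the data is w = (n/σ²)/(n/σ² + 1/τ₀²) = 0.223931/(0.223931+0.0111037) = 0.95276.
Posterior mean = w·x̄ + (1−w)·μ₀ = 0.95276·157.21 + 0.047243·131.72 = 156.006. Posterior variance = 1/(0.223931+0.0111037) = 4.25470, so SD = 2.063.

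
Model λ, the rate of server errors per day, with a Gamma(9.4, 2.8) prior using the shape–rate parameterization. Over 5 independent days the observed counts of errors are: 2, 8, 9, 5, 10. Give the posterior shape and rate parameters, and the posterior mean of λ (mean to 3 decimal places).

The Poisson likelihood adds the total count to the shape and the number of exposure periods to the rate. Here ∑xᵢ = 34 and n = 5, so shape 9.4→43.4 and rate 2.8→7.8.
Posterior mean = shape/rate = 43.4/7.8 = 5.564.

Posterior: Gamma(shape=43.4, rate=7.8); mean ≈ 5.564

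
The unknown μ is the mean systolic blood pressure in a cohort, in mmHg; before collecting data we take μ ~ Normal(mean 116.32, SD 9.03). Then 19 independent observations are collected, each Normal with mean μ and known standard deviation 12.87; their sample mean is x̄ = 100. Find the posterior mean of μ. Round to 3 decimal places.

Posterior mean ≈ 101.576

With known σ, the Normal prior is conjugate. Weight on the data is w = (n/σ²)/(n/σ² + 1/τ₀²) = 0.114709/(0.114709+0.0122638) = 0.90341.
Posterior mean = w·x̄ + (1−w)·μ₀ = 0.90341·100 + 0.096586·116.32 = 101.576.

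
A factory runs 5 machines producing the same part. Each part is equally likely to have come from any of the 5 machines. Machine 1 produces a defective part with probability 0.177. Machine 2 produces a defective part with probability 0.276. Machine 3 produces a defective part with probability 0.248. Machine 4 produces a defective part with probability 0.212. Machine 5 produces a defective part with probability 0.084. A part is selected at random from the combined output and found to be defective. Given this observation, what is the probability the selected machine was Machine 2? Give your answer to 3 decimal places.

Posterior probability ≈ 0.277

Tabulate prior·likelihood by source: [1] prior 0.2, lik 0.177, product 0.03540; [2] prior 0.2, lik 0.276, product 0.05520; [3] prior 0.2, lik 0.248, product 0.04960; [4] prior 0.2, lik 0.212, product 0.04240; [5] prior 0.2, lik 0.084, product 0.01680.
Normalizing constant = 0.19940; the posterior for Machine 2 is its product over the sum, 0.05520/0.19940 = 0.277.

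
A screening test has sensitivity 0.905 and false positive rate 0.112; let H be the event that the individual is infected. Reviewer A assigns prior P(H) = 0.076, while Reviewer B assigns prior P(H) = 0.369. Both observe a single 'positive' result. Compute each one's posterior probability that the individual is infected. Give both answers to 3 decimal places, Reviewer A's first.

Reviewer A: 0.399; Reviewer B: 0.825

P('+'|H) = 0.905, P('+'|¬H) = 0.112.
Reviewer A: numerator 0.905·0.076 = 0.068780; evidence = 0.068780+0.112·0.924 = 0.17227; posterior = 0.399.
Reviewer B: numerator 0.905·0.369 = 0.33394; evidence = 0.33394+0.112·0.631 = 0.40462; posterior = 0.825.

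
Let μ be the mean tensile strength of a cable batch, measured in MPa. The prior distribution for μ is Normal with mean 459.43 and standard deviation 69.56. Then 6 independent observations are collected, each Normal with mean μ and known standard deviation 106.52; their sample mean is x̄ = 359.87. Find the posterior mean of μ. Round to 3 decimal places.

Posterior mean ≈ 387.847

Prior precision 1/τ₀² = 1/69.56² = 0.00020667; data precision n/σ² = 6/106.52² = 0.00052880.
Posterior precision = 0.00020667 + 0.00052880 = 0.00073547.
Posterior mean = (0.00020667·459.43 + 0.00052880·359.87) / 0.00073547 = 387.847.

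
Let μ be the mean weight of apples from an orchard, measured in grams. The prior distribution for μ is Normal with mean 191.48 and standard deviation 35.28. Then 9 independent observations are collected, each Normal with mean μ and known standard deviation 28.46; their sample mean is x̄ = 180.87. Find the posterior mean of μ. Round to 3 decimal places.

Posterior mean ≈ 181.585

Prior precision 1/τ₀² = 1/35.28² = 0.00080342; data precision n/σ² = 9/28.46² = 0.0111115.
Posterior precision = 0.00080342 + 0.0111115 = 0.0119149.
Posterior mean = (0.00080342·191.48 + 0.0111115·180.87) / 0.0119149 = 181.585.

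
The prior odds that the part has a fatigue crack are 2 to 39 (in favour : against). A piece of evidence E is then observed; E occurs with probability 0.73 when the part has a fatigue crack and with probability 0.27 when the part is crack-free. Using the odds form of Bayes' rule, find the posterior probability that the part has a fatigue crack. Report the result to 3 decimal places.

Posterior probability ≈ 0.122

Prior odds = 2/39 = 0.051282.
Likelihood ratio for E = 0.73/0.27 = 2.7037.
Posterior odds = prior odds × LR = 0.13865.
Posterior probability = odds/(1+odds) = 0.13865/1.1387 = 0.122.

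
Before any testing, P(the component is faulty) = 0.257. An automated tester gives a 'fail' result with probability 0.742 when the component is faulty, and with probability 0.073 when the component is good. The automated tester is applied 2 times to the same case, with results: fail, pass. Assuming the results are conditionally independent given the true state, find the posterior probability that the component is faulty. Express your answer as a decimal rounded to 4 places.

Posterior P(H) ≈ 0.4946

Let H be the event that the component is faulty; start with P(H) = 0.257. P('fail'|H) = 0.742, P('fail'|¬H) = 0.073.
Update on result 1 ('fail'): P(H) ← 0.742·0.2570 / (0.742·0.2570 + 0.073·0.7430) = 0.19069/0.24493 = 0.7786.
Update on result 2 ('pass'): P(H) ← 0.258·0.7786 / (0.258·0.7786 + 0.927·0.2214) = 0.20087/0.40615 = 0.4946.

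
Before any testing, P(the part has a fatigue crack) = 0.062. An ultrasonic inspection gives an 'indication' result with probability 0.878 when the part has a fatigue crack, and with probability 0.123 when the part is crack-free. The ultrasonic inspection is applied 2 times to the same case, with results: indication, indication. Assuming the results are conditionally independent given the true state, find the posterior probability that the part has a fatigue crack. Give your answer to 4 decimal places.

Posterior P(H) ≈ 0.7711

Let H be the event that the part has a fatigue crack; start with P(H) = 0.062. P('indication'|H) = 0.878, P('indication'|¬H) = 0.123.
Update on result 1 ('indication'): P(H) ← 0.878·0.0620 / (0.878·0.0620 + 0.123·0.9380) = 0.054436/0.16981 = 0.3206.
Update on result 2 ('indication'): P(H) ← 0.878·0.3206 / (0.878·0.3206 + 0.123·0.6794) = 0.28146/0.36503 = 0.7711.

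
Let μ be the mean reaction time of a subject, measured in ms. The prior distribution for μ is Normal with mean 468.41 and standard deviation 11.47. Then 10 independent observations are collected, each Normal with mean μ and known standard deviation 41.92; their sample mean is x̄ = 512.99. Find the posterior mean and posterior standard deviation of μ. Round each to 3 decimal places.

Posterior mean ≈ 487.496; posterior SD ≈ 8.674

With known σ, the Normal prior is conjugate. Weight on the data is w = (n/σ²)/(n/σ² + 1/τ₀²) = 0.00569059/(0.00569059+0.00760104) = 0.42813.
Posterior mean = w·x̄ + (1−w)·μ₀ = 0.42813·512.99 + 0.57187·468.41 = 487.496. Posterior variance = 1/(0.00569059+0.00760104) = 75.2353, so SD = 8.674.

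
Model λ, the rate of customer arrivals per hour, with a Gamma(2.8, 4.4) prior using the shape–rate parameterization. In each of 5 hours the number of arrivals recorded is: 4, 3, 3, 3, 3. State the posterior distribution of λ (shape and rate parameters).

Posterior: Gamma(shape=18.8, rate=9.4)

The Poisson likelihood adds the total count to the shape and the number of exposure periods to the rate. Here ∑xᵢ = 16 and n = 5, so shape 2.8→18.8 and rate 4.4→9.4.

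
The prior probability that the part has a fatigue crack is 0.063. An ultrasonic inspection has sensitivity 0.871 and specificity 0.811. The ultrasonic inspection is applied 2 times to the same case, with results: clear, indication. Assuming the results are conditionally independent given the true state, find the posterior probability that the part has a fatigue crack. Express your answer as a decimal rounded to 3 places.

Posterior P(H) ≈ 0.047

Let H be the event that the part has a fatigue crack; start with P(H) = 0.063. P('indication'|H) = 0.871, P('indication'|¬H) = 0.189.
Update on result 1 ('clear'): P(H) ← 0.129·0.0630 / (0.129·0.0630 + 0.811·0.9370) = 0.0081270/0.76803 = 0.0106.
Update on result 2 ('indication'): P(H) ← 0.871·0.0106 / (0.871·0.0106 + 0.189·0.9894) = 0.0092165/0.19622 = 0.0470.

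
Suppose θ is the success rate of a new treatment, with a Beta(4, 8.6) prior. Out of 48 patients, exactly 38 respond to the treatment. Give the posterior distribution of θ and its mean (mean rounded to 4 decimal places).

Posterior: Beta(42, 18.6); mean ≈ 0.6931

The binomial likelihood is conjugate to the Beta prior: with 38 successes and 10 failures, the posterior is Beta(4+38, 8.6+10) = Beta(42, 18.6).
E[θ | data] = 42/(42+18.6) = 0.6931.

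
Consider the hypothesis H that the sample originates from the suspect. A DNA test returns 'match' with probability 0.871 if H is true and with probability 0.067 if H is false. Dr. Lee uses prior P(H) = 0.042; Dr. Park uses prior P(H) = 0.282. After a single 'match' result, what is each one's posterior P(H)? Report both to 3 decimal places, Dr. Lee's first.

Dr. Lee: 0.363; Dr. Park: 0.836

The likelihood ratio for a 'match' result is 0.871/0.067 = 13.000.
Dr. Lee: prior odds 0.042/0.958 = 0.043841; posterior odds 0.56994; posterior probability 0.363.
Dr. Park: prior odds 0.282/0.718 = 0.39276; posterior odds 5.1058; posterior probability 0.836.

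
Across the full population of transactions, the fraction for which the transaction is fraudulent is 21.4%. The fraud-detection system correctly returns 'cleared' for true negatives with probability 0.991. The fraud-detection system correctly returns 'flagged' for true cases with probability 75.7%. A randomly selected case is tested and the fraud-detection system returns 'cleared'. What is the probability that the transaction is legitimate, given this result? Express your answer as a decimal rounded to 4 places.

Write H for 'the transaction is fraudulent'. Prior odds H:¬H = 0.214/0.786 = 0.27226. For the 'cleared' outcome, the likelihood ratio is 0.243/0.991 = 0.24521.
Posterior odds = 0.27226 × 0.24521 = 0.066761, so P(H|E) = 0.066761/(1+0.066761) = 0.0626. Then P(¬H|E) = 1 − 0.0626 = 0.9374.

P(¬H | E) ≈ 0.9374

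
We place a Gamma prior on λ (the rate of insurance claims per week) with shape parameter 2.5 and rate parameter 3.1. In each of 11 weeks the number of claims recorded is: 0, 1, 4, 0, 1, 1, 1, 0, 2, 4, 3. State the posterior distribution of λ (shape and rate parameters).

Posterior: Gamma(shape=19.5, rate=14.1)

Total count ∑xᵢ = 17 over n = 11 weeks.
Gamma is conjugate to the Poisson likelihood: posterior is Gamma(shape = 2.5+17 = 19.5, rate = 3.1+11 = 14.1).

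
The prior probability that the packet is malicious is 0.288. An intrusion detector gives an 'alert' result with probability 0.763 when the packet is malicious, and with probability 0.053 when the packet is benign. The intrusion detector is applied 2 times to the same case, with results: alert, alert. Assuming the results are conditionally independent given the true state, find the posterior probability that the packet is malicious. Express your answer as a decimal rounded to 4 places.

Posterior P(H) ≈ 0.9882

Let H be the event that the packet is malicious; start with P(H) = 0.288. P('alert'|H) = 0.763, P('alert'|¬H) = 0.053.
Update on result 1 ('alert'): P(H) ← 0.763·0.2880 / (0.763·0.2880 + 0.053·0.7120) = 0.21974/0.25748 = 0.8534.
Update on result 2 ('alert'): P(H) ← 0.763·0.8534 / (0.763·0.8534 + 0.053·0.1466) = 0.65118/0.65894 = 0.9882.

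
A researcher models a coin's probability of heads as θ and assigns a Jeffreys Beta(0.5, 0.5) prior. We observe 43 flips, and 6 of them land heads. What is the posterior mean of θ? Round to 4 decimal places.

Posterior mean ≈ 0.1477

The binomial likelihood is conjugate to the Beta prior: with 6 successes and 37 failures, the posterior is Beta(0.5+6, 0.5+37) = Beta(6.5, 37.5).
Posterior mean = α/(α+β) = 6.5/44 = 0.1477.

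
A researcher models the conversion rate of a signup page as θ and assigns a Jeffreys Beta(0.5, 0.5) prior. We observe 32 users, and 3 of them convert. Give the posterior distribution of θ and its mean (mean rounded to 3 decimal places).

Posterior: Beta(3.5, 29.5); mean ≈ 0.106

The binomial likelihood is conjugate to the Beta prior: with 3 successes and 29 failures, the posterior is Beta(0.5+3, 0.5+29) = Beta(3.5, 29.5).
E[θ | data] = 3.5/(3.5+29.5) = 0.106.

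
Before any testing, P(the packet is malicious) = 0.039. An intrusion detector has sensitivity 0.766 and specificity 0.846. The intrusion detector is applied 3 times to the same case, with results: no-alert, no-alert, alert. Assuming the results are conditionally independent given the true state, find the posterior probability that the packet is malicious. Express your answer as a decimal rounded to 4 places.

Posterior P(H) ≈ 0.0152

With H the event that the packet is malicious, the joint likelihood of the observed sequence is P(data|H) = 0.234·0.234·0.766 = 0.041943 and P(data|¬H) = 0.846·0.846·0.154 = 0.11022.
Bayes: P(H|data) = 0.039·0.041943 / (0.039·0.041943 + 0.961·0.11022) = 0.0016358/0.10756 = 0.0152.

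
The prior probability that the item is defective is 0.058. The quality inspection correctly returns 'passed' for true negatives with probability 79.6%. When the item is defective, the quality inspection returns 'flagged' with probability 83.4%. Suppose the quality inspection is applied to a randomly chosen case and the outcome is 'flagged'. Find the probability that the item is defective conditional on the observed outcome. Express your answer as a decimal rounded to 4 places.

Let H be the event that the item is defective. P(H) = 0.058, so P(¬H) = 0.942. With E the 'flagged' result, P(E|H) = 0.834 and P(E|¬H) = 0.204.
P(E) = 0.834·0.058 + 0.204·0.942 = 0.048372 + 0.19217 = 0.24054.
By Bayes' theorem, P(H|E) = 0.048372 / 0.24054 = 0.2011.

P(H | E) ≈ 0.2011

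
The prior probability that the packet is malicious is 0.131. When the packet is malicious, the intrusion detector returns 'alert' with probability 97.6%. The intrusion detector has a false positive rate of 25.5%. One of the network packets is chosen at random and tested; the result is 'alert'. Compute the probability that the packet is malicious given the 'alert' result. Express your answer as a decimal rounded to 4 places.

P(H | E) ≈ 0.3659

Let H be the event that the packet is malicious. P(H) = 0.131, so P(¬H) = 0.869. With E the 'alert' result, P(E|H) = 0.976 and P(E|¬H) = 0.255.
P(E) = 0.976·0.131 + 0.255·0.869 = 0.12786 + 0.22160 = 0.34945.
By Bayes' theorem, P(H|E) = 0.12786 / 0.34945 = 0.3659.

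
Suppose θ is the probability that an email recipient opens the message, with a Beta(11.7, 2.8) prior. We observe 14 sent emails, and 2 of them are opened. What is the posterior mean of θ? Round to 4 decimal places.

Posterior mean ≈ 0.4807

Observing 2 successes and 12 failures updates Beta(11.7, 2.8) by adding the success and failure counts to the two shape parameters: α = 11.7+2 = 13.7, β = 2.8+12 = 14.8.
E[θ | data] = 13.7/(13.7+14.8) = 0.4807.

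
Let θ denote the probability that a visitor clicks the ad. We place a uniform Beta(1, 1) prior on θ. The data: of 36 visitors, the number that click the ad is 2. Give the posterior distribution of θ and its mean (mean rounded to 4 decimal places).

Observing 2 successes and 34 failures updates Beta(1, 1) by adding the success and failure counts to the two shape parameters: α = 1+2 = 3, β = 1+34 = 35.
Posterior mean = α/(α+β) = 3/38 = 0.0789.

Posterior: Beta(3, 35); mean ≈ 0.0789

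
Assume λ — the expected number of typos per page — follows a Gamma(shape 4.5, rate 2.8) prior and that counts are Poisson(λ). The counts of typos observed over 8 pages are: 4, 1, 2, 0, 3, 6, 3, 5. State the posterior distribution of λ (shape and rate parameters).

The Poisson likelihood adds the total count to the shape and the number of exposure periods to the rate. Here ∑xᵢ = 24 and n = 8, so shape 4.5→28.5 and rate 2.8→10.8.

Posterior: Gamma(shape=28.5, rate=10.8)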